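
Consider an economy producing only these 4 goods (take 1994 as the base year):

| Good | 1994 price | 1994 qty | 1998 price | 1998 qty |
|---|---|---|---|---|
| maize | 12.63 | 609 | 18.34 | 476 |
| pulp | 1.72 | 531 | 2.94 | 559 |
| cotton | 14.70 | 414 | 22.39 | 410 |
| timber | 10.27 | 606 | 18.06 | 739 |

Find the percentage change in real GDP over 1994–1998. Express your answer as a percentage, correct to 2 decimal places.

-1.55%

Real GDP 1994 = Nominal GDP 1994 = 12.63·609 + 1.72·531 + 14.70·414 + 10.27·606 = 20914.41.
Real GDP 1998 (at 1994 prices) = 12.63·476 + 1.72·559 + 14.70·410 + 10.27·739 = 20589.89.
Real growth = 20589.89/20914.41 − 1 = -0.0155.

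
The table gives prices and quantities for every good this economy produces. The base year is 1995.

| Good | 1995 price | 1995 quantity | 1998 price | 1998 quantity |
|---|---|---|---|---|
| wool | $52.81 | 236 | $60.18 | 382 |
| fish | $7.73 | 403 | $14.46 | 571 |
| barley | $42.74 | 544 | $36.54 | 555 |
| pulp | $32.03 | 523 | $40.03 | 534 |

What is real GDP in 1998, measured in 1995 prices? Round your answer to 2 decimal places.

$65411.97

Real GDP 1998 = Σ (p_1995 × q_1998) = 52.81·382 + 7.73·571 + 42.74·555 + 32.03·534 = 65411.97.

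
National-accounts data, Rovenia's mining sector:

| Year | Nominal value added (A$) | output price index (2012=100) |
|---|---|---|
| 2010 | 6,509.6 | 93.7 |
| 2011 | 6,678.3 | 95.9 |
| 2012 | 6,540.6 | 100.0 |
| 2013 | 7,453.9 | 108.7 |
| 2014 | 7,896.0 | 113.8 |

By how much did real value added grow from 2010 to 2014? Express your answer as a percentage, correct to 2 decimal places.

Real value added 2010 = 6509.6/0.937 = 6947.28.
Real value added 2014 = 7896.0/1.138 = 6938.49.
Change = 6938.49/6947.28 − 1 = -0.0013.

-0.13%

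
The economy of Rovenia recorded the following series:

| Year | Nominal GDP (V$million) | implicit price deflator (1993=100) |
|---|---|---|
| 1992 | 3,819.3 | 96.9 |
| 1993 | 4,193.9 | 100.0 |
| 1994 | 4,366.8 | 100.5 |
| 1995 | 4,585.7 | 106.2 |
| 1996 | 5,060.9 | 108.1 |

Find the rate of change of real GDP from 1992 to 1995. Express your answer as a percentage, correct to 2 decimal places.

Real GDP 1992 = 3819.3/0.969 = 3941.49.
Real GDP 1995 = 4585.7/1.062 = 4317.98.
Change = 4317.98/3941.49 − 1 = 0.0955.

9.55%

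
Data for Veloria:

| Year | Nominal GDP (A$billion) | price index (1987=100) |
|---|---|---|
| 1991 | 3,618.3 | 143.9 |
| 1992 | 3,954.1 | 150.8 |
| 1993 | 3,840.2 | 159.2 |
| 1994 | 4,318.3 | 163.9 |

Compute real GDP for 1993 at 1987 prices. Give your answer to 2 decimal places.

A$2,412.19 billion

Real GDP 1993 = 3840.2 / 1.592 = 2412.19.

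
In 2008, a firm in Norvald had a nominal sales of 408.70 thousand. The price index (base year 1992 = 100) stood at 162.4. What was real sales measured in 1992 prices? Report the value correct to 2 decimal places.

Real sales = Nominal / (price index/100) = 408.70 / 1.624 = 251.66.

251.66 thousand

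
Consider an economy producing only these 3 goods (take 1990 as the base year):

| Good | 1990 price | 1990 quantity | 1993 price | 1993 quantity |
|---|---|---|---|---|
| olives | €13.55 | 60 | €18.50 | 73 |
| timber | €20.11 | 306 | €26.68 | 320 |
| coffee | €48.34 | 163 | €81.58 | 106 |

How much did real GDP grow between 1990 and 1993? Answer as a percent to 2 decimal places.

-15.48%

Real GDP 1990 = Nominal GDP 1990 = 13.55·60 + 20.11·306 + 48.34·163 = 14846.08.
Real GDP 1993 (at 1990 prices) = 13.55·73 + 20.11·320 + 48.34·106 = 12548.39.
Real growth = 12548.39/14846.08 − 1 = -0.1548.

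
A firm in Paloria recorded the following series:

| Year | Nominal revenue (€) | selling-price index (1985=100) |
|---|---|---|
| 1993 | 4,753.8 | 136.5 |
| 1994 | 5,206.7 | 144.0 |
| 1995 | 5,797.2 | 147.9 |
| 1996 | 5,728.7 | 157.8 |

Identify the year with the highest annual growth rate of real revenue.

1994: real = 5206.7/1.440 = 3615.76; growth vs 1993 (3482.64) = 3.82%.
1995: real = 5797.2/1.479 = 3919.68; growth vs 1994 (3615.76) = 8.41%.
1996: real = 5728.7/1.578 = 3630.35; growth vs 1995 (3919.68) = -7.38%.

1995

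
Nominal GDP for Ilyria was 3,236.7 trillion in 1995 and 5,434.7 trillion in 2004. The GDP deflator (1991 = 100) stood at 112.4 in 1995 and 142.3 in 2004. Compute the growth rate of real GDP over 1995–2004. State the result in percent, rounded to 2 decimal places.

32.63%

Real GDP 1995 = 3236.7 / 1.124 = 2879.63.
Real GDP 2004 = 5434.7 / 1.423 = 3819.18.
Real growth = 3819.18 / 2879.63 − 1 = 0.3263.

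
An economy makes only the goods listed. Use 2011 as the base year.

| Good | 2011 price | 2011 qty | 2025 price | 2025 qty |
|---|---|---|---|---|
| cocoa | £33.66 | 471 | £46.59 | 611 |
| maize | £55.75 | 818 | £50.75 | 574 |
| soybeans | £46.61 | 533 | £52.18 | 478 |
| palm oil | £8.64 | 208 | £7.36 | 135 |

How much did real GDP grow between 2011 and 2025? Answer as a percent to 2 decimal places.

Real GDP 2011 = Nominal GDP 2011 = 33.66·471 + 55.75·818 + 46.61·533 + 8.64·208 = 88097.61.
Real GDP 2025 (at 2011 prices) = 33.66·611 + 55.75·574 + 46.61·478 + 8.64·135 = 76012.74.
Real growth = 76012.74/88097.61 − 1 = -0.1372.

-13.72%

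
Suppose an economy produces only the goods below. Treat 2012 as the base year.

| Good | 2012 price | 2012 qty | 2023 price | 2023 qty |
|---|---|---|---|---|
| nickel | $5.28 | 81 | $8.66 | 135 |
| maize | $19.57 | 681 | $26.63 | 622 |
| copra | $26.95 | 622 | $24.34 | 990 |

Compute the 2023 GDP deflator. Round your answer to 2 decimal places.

Nominal GDP 2023 = 8.66·135 + 26.63·622 + 24.34·990 = 41829.56.
Real GDP 2023 (at 2012 prices) = 5.28·135 + 19.57·622 + 26.95·990 = 39565.84.
Deflator = Nominal/Real × 100 = 41829.56/39565.84 × 100 = 105.721.

105.72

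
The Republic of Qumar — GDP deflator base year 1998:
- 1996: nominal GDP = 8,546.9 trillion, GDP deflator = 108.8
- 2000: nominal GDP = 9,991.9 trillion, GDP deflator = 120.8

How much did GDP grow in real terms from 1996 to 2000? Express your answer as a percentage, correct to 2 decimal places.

5.29%

Deflate each year: 1996 → 8546.9/1.088 = 7855.61; 2000 → 9991.9/1.208 = 8271.44.
So real GDP changed by 8271.44/7855.61 − 1 = 0.0529, i.e. 5.29%.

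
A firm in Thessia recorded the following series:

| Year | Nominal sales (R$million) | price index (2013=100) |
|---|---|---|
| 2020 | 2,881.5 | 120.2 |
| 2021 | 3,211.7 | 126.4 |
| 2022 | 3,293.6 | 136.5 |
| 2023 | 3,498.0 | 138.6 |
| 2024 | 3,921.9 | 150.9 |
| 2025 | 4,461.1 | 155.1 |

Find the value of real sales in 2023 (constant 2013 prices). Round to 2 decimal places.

R$2,523.81 million

Real sales 2023 = 3498.0 / 1.386 = 2523.81.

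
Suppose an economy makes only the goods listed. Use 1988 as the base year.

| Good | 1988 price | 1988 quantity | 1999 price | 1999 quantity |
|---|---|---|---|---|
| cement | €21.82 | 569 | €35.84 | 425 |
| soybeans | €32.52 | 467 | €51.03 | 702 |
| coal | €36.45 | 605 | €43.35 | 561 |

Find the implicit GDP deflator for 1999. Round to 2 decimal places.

Nominal GDP 1999 = 35.84·425 + 51.03·702 + 43.35·561 = 75374.41.
Real GDP 1999 (at 1988 prices) = 21.82·425 + 32.52·702 + 36.45·561 = 52550.99.
Deflator = Nominal/Real × 100 = 75374.41/52550.99 × 100 = 143.431.

143.43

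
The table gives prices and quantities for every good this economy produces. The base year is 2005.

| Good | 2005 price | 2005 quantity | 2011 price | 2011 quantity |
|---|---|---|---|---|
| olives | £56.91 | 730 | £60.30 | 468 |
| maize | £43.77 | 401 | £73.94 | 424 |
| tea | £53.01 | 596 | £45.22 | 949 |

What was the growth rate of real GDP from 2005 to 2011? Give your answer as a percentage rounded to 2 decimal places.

5.30%

Real GDP 2005 = Nominal GDP 2005 = 56.91·730 + 43.77·401 + 53.01·596 = 90690.03.
Real GDP 2011 (at 2005 prices) = 56.91·468 + 43.77·424 + 53.01·949 = 95498.85.
Real growth = 95498.85/90690.03 − 1 = 0.0530.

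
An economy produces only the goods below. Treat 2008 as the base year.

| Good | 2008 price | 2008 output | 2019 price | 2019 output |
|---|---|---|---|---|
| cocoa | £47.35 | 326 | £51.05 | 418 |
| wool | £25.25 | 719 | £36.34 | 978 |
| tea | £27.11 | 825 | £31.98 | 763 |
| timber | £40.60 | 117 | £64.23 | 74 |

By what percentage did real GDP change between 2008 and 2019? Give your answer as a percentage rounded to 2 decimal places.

Real GDP 2008 = Nominal GDP 2008 = 47.35·326 + 25.25·719 + 27.11·825 + 40.60·117 = 60706.80.
Real GDP 2019 (at 2008 prices) = 47.35·418 + 25.25·978 + 27.11·763 + 40.60·74 = 68176.13.
Real growth = 68176.13/60706.80 − 1 = 0.1230.

12.30%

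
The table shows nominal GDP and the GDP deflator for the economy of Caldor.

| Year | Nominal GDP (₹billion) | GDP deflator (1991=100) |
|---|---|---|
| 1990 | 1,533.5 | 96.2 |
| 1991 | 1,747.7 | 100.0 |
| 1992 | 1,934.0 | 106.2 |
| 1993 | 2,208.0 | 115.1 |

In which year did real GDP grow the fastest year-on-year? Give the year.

1991: real = 1747.7/1.000 = 1747.70; growth vs 1990 (1594.07) = 9.64%.
1992: real = 1934.0/1.062 = 1821.09; growth vs 1991 (1747.70) = 4.20%.
1993: real = 2208.0/1.151 = 1918.33; growth vs 1992 (1821.09) = 5.34%.

1991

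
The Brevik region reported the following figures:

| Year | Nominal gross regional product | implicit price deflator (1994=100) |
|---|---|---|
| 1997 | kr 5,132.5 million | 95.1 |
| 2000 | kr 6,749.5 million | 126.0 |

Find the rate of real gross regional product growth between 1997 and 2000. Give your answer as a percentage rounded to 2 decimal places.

Real gross regional product 1997 = 5132.5 / 0.951 = 5396.95.
Real gross regional product 2000 = 6749.5 / 1.260 = 5356.75.
Real growth = 5356.75 / 5396.95 − 1 = -0.0074.

-0.74%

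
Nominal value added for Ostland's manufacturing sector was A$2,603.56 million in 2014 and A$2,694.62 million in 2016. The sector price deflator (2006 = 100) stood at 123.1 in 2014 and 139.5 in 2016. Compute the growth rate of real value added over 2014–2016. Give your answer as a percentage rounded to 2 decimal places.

-8.67%

Deflate each year: 2014 → 2603.56/1.231 = 2115.00; 2016 → 2694.62/1.395 = 1931.63.
So real value added changed by 1931.63/2115.00 − 1 = -0.0867, i.e. -8.67%.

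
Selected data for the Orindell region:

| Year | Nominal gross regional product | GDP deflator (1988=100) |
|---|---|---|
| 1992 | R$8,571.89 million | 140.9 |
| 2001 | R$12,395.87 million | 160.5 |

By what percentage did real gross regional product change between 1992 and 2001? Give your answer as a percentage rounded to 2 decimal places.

Real gross regional product 1992 = 8571.89 / 1.409 = 6083.67.
Real gross regional product 2001 = 12395.87 / 1.605 = 7723.28.
Real growth = 7723.28 / 6083.67 − 1 = 0.2695.

26.95%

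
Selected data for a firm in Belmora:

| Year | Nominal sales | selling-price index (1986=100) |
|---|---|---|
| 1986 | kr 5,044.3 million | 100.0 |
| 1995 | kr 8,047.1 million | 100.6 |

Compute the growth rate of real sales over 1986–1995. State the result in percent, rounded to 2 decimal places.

Deflate each year: 1986 → 5044.3/1.000 = 5044.30; 1995 → 8047.1/1.006 = 7999.11.
So real sales changed by 7999.11/5044.30 − 1 = 0.5858, i.e. 58.58%.

58.58%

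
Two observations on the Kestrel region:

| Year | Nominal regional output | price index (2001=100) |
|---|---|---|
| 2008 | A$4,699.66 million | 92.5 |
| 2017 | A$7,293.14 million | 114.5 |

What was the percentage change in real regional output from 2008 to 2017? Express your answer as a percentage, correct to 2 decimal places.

Real regional output 2008 = 4699.66 / 0.925 = 5080.71.
Real regional output 2017 = 7293.14 / 1.145 = 6369.55.
Real growth = 6369.55 / 5080.71 − 1 = 0.2537.

25.37%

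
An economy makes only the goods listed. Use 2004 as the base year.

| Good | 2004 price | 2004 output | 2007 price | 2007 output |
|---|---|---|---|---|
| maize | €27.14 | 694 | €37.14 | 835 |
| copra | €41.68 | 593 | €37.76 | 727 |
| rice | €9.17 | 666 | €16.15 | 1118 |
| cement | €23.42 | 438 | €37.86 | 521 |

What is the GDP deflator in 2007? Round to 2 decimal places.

127.62

Nominal GDP 2007 = 37.14·835 + 37.76·727 + 16.15·1118 + 37.86·521 = 96244.18.
Real GDP 2007 (at 2004 prices) = 27.14·835 + 41.68·727 + 9.17·1118 + 23.42·521 = 75417.14.
Deflator = Nominal/Real × 100 = 96244.18/75417.14 × 100 = 127.616.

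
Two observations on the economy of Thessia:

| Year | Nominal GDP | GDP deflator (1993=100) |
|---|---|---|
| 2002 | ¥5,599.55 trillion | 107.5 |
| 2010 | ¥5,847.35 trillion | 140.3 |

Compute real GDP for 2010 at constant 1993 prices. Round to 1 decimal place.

Real GDP = Nominal / (GDP deflator/100) = 5847.35 / 1.403 = 4167.75.

¥4,167.7 trillion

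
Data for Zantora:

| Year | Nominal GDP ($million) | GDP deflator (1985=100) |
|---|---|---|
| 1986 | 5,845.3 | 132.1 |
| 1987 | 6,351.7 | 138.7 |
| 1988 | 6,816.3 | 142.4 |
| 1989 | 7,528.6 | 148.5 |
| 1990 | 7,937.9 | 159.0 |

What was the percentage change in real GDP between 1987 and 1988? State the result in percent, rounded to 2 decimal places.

4.53%

Real GDP 1987 = 6351.7/1.387 = 4579.45.
Real GDP 1988 = 6816.3/1.424 = 4786.73.
Change = 4786.73/4579.45 − 1 = 0.0453.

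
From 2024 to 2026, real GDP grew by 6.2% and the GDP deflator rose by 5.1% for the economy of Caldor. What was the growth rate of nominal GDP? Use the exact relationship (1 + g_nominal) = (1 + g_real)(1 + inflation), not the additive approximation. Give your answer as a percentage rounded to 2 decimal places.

11.62%

(1 + g_nom) = (1 + g_real)(1 + π) = 1.0620 × 1.0510 = 1.11616.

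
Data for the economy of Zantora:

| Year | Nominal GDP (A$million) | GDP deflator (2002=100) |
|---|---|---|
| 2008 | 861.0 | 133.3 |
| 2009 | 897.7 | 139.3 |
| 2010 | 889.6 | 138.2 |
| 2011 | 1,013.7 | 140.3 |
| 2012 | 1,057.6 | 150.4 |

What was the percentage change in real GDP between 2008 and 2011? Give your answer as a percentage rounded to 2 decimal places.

Real GDP 2008 = 861.0/1.333 = 645.91.
Real GDP 2011 = 1013.7/1.403 = 722.52.
Change = 722.52/645.91 − 1 = 0.1186.

11.86%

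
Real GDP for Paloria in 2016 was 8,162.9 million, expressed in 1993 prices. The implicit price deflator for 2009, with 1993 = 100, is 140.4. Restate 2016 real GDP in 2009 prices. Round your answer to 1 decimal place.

11,460.7 million

Real GDP in 2009 prices = Real GDP in 1993 prices × (P_2009/P_1993) = 8162.9 × 1.404 = 11460.71.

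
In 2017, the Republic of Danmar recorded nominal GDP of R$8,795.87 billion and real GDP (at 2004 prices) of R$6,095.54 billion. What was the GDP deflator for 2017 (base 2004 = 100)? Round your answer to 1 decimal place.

144.3

GDP deflator = (Nominal / Real) × 100 = 8795.87 / 6095.54 × 100 = 144.30.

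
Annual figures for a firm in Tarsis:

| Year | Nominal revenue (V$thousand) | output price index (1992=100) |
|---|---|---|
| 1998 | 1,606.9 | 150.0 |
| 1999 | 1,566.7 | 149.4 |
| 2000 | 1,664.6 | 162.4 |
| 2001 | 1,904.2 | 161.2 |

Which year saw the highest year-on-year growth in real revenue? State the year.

2001

1999: real = 1566.7/1.494 = 1048.66; growth vs 1998 (1071.27) = -2.11%.
2000: real = 1664.6/1.624 = 1025.00; growth vs 1999 (1048.66) = -2.26%.
2001: real = 1904.2/1.612 = 1181.27; growth vs 2000 (1025.00) = 15.25%.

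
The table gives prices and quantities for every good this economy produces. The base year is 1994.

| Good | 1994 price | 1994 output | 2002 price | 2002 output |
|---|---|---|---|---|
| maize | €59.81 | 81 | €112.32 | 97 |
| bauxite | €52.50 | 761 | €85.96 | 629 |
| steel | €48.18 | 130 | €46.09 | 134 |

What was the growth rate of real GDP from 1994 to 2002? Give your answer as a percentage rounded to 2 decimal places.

-11.32%

Real GDP 1994 = Nominal GDP 1994 = 59.81·81 + 52.50·761 + 48.18·130 = 51060.51.
Real GDP 2002 (at 1994 prices) = 59.81·97 + 52.50·629 + 48.18·134 = 45280.19.
Real growth = 45280.19/51060.51 − 1 = -0.1132.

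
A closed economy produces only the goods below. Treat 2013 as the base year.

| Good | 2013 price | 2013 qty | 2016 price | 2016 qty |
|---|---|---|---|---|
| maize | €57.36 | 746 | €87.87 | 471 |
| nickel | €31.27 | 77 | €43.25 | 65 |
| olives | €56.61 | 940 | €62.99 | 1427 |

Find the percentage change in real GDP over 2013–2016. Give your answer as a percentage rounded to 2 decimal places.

11.60%

Real GDP 2013 = Nominal GDP 2013 = 57.36·746 + 31.27·77 + 56.61·940 = 98411.75.
Real GDP 2016 (at 2013 prices) = 57.36·471 + 31.27·65 + 56.61·1427 = 109831.58.
Real growth = 109831.58/98411.75 − 1 = 0.1160.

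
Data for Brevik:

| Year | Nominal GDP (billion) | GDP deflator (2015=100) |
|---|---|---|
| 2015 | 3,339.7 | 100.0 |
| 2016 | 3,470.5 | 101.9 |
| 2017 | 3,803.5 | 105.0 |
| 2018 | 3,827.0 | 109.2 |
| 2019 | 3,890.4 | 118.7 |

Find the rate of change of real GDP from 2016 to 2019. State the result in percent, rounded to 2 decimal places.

-3.77%

Real GDP 2016 = 3470.5/1.019 = 3405.79.
Real GDP 2019 = 3890.4/1.187 = 3277.51.
Change = 3277.51/3405.79 − 1 = -0.0377.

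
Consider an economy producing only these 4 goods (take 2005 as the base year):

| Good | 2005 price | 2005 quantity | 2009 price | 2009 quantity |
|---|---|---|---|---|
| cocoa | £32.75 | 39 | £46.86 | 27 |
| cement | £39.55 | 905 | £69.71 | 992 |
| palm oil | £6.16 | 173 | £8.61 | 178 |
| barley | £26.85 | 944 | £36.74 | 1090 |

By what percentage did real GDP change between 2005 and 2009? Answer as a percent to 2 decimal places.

Real GDP 2005 = Nominal GDP 2005 = 32.75·39 + 39.55·905 + 6.16·173 + 26.85·944 = 63482.08.
Real GDP 2009 (at 2005 prices) = 32.75·27 + 39.55·992 + 6.16·178 + 26.85·1090 = 70480.83.
Real growth = 70480.83/63482.08 − 1 = 0.1102.

11.02%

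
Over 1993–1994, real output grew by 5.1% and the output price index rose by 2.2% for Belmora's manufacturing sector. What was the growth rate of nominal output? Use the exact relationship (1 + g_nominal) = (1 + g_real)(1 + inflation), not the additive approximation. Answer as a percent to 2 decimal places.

7.41%

(1 + g_nom) = (1 + g_real)(1 + π) = 1.0510 × 1.0220 = 1.07412.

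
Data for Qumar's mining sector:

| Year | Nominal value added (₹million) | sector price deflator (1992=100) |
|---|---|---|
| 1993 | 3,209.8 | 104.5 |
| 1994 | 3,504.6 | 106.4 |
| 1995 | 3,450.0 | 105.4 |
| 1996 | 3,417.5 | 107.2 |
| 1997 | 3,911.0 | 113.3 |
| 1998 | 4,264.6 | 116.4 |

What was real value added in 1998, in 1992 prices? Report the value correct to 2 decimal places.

₹3,663.75 million

Real value added 1998 = 4264.6 / 1.164 = 3663.75.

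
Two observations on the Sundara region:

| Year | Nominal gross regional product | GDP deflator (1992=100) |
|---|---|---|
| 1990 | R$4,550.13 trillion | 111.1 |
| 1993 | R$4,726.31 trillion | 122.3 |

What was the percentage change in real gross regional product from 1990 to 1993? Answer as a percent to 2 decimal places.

-5.64%

Deflate each year: 1990 → 4550.13/1.111 = 4095.53; 1993 → 4726.31/1.223 = 3864.52.
So real gross regional product changed by 3864.52/4095.53 − 1 = -0.0564, i.e. -5.64%.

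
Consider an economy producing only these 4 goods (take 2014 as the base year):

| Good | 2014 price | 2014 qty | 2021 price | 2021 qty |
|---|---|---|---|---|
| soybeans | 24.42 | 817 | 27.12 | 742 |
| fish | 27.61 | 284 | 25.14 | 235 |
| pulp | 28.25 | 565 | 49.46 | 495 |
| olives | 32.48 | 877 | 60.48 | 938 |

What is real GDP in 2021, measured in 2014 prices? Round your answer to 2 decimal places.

69057.98

Real GDP 2021 = Σ (p_2014 × q_2021) = 24.42·742 + 27.61·235 + 28.25·495 + 32.48·938 = 69057.98.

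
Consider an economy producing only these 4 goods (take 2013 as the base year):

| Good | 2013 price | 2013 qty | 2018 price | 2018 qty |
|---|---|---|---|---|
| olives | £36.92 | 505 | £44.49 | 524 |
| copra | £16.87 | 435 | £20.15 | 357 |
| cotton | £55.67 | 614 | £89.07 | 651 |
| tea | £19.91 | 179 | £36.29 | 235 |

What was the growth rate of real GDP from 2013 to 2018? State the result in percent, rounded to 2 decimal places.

Real GDP 2013 = Nominal GDP 2013 = 36.92·505 + 16.87·435 + 55.67·614 + 19.91·179 = 63728.32.
Real GDP 2018 (at 2013 prices) = 36.92·524 + 16.87·357 + 55.67·651 + 19.91·235 = 66288.69.
Real growth = 66288.69/63728.32 − 1 = 0.0402.

4.02%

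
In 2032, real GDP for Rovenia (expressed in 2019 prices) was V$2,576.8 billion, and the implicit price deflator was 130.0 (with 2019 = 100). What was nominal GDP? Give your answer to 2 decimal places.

Nominal GDP = Real × (implicit price deflator/100) = 2576.8 × 1.300 = 3349.84.

V$3,349.84 billion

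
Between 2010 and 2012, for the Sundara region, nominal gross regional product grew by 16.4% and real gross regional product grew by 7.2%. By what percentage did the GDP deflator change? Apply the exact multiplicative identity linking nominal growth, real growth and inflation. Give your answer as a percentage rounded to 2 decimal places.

8.58%

(1 + g_nom) = (1 + g_real)(1 + π), so π = 1.1640 / 1.0720 − 1 = 0.08582.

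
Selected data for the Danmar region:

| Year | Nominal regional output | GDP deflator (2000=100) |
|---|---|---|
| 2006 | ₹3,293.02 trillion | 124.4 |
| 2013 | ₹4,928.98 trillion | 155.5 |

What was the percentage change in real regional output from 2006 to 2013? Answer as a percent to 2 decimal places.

Real regional output 2006 = 3293.02 / 1.244 = 2647.12.
Real regional output 2013 = 4928.98 / 1.555 = 3169.76.
Real growth = 3169.76 / 2647.12 − 1 = 0.1974.

19.74%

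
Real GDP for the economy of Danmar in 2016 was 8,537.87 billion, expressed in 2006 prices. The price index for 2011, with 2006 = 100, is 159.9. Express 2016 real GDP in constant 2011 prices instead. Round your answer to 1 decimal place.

Real GDP in 2011 prices = Real GDP in 2006 prices × (P_2011/P_2006) = 8537.87 × 1.599 = 13652.05.

13,652.1 billion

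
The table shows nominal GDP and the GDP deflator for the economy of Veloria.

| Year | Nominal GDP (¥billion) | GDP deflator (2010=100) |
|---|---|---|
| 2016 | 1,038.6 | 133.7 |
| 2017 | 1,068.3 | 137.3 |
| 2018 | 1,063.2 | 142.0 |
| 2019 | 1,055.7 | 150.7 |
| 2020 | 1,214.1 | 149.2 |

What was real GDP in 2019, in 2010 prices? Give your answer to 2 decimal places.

¥700.53 billion

Real GDP 2019 = 1055.7 / 1.507 = 700.53.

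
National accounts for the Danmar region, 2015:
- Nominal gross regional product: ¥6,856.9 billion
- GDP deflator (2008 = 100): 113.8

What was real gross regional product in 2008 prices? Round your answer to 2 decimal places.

Real gross regional product = Nominal / (GDP deflator/100) = 6856.9 / 1.138 = 6025.40.

¥6,025.40 billion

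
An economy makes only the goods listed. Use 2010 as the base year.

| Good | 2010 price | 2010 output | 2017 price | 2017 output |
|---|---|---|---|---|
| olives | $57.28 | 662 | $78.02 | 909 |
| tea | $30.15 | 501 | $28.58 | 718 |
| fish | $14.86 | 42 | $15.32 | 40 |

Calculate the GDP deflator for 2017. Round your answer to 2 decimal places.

123.88

Nominal GDP 2017 = 78.02·909 + 28.58·718 + 15.32·40 = 92053.42.
Real GDP 2017 (at 2010 prices) = 57.28·909 + 30.15·718 + 14.86·40 = 74309.62.
Deflator = Nominal/Real × 100 = 92053.42/74309.62 × 100 = 123.878.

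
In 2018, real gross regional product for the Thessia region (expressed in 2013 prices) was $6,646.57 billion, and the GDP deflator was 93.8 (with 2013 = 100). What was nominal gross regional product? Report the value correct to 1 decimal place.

$6,234.5 billion

Nominal gross regional product = Real × (GDP deflator/100) = 6646.57 × 0.938 = 6234.48.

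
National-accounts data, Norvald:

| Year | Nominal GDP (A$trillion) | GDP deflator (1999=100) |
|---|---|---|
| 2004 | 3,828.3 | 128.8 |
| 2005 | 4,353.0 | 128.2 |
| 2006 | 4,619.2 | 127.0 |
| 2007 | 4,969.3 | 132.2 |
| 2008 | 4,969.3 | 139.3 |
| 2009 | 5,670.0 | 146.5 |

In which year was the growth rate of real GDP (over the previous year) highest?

2005

2005: real = 4353.0/1.282 = 3395.48; growth vs 2004 (2972.28) = 14.24%.
2006: real = 4619.2/1.270 = 3637.17; growth vs 2005 (3395.48) = 7.12%.
2007: real = 4969.3/1.322 = 3758.93; growth vs 2006 (3637.17) = 3.35%.
2008: real = 4969.3/1.393 = 3567.34; growth vs 2007 (3758.93) = -5.10%.
2009: real = 5670.0/1.465 = 3870.31; growth vs 2008 (3567.34) = 8.49%.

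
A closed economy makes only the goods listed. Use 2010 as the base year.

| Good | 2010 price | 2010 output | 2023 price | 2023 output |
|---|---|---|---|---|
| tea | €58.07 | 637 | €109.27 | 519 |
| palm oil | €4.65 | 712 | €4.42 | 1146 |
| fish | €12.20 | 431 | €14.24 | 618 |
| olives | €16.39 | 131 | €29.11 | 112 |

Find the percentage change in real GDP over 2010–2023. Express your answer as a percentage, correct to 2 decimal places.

Real GDP 2010 = Nominal GDP 2010 = 58.07·637 + 4.65·712 + 12.20·431 + 16.39·131 = 47706.68.
Real GDP 2023 (at 2010 prices) = 58.07·519 + 4.65·1146 + 12.20·618 + 16.39·112 = 44842.51.
Real growth = 44842.51/47706.68 − 1 = -0.0600.

-6.00%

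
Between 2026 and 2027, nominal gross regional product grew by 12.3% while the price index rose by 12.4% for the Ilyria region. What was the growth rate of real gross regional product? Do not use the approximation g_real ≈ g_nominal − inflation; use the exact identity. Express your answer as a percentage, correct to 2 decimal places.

-0.09%

(1 + g_nom) = (1 + g_real)(1 + π), so g_real = 1.1230 / 1.1240 − 1 = -0.00089.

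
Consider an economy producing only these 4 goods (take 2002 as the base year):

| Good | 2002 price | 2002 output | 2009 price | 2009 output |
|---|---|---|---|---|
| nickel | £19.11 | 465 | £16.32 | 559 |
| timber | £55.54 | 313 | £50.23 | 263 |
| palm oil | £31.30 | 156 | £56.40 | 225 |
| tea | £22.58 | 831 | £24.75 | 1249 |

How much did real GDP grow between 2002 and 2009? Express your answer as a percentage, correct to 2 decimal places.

Real GDP 2002 = Nominal GDP 2002 = 19.11·465 + 55.54·313 + 31.30·156 + 22.58·831 = 49916.95.
Real GDP 2009 (at 2002 prices) = 19.11·559 + 55.54·263 + 31.30·225 + 22.58·1249 = 60534.43.
Real growth = 60534.43/49916.95 − 1 = 0.2127.

21.27%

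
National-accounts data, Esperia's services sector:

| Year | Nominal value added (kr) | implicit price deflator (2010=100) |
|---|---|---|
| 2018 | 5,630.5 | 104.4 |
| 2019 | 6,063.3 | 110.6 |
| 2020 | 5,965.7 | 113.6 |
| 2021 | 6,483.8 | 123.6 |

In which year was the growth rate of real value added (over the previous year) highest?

2019: real = 6063.3/1.106 = 5482.19; growth vs 2018 (5393.20) = 1.65%.
2020: real = 5965.7/1.136 = 5251.50; growth vs 2019 (5482.19) = -4.21%.
2021: real = 6483.8/1.236 = 5245.79; growth vs 2020 (5251.50) = -0.11%.

2019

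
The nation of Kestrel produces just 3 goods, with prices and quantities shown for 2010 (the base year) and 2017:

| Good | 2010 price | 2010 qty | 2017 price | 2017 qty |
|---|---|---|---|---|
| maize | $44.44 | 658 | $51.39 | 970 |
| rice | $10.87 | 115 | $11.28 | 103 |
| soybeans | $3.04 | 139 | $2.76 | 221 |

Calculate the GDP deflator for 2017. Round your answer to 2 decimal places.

Nominal GDP 2017 = 51.39·970 + 11.28·103 + 2.76·221 = 51620.10.
Real GDP 2017 (at 2010 prices) = 44.44·970 + 10.87·103 + 3.04·221 = 44898.25.
Deflator = Nominal/Real × 100 = 51620.10/44898.25 × 100 = 114.971.

114.97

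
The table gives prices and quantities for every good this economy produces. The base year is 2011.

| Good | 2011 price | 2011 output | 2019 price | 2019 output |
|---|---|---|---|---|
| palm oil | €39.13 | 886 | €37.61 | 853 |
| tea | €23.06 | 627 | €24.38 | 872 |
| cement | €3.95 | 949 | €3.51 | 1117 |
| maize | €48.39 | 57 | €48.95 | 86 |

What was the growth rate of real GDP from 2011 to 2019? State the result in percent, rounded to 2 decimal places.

11.55%

Real GDP 2011 = Nominal GDP 2011 = 39.13·886 + 23.06·627 + 3.95·949 + 48.39·57 = 55634.58.
Real GDP 2019 (at 2011 prices) = 39.13·853 + 23.06·872 + 3.95·1117 + 48.39·86 = 62059.90.
Real growth = 62059.90/55634.58 − 1 = 0.1155.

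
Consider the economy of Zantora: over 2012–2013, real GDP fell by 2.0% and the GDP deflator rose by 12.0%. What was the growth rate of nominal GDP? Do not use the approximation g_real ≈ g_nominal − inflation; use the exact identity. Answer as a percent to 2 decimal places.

9.76%

(1 + g_nom) = (1 + g_real)(1 + π) = 0.9800 × 1.1200 = 1.09760.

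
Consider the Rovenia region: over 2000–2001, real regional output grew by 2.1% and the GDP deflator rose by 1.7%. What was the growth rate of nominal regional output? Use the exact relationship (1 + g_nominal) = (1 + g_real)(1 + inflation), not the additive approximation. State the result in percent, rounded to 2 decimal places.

(1 + g_nom) = (1 + g_real)(1 + π) = 1.0210 × 1.0170 = 1.03836.

3.84%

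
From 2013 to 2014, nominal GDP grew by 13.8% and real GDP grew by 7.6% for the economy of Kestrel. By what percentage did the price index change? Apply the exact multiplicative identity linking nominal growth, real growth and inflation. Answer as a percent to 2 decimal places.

5.76%

(1 + g_nom) = (1 + g_real)(1 + π), so π = 1.1380 / 1.0760 − 1 = 0.05762.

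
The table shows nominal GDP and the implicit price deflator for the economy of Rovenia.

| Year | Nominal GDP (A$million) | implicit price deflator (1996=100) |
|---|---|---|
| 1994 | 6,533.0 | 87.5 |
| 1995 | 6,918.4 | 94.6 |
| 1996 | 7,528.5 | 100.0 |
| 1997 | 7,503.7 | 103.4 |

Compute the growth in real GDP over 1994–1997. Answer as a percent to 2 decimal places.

Real GDP 1994 = 6533.0/0.875 = 7466.29.
Real GDP 1997 = 7503.7/1.034 = 7256.96.
Change = 7256.96/7466.29 − 1 = -0.0280.

-2.80%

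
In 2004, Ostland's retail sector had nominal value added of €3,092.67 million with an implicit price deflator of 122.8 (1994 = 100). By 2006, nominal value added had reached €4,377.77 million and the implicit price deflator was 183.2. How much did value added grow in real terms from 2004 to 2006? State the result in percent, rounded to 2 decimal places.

Deflate each year: 2004 → 3092.67/1.228 = 2518.46; 2006 → 4377.77/1.832 = 2389.61.
So real value added changed by 2389.61/2518.46 − 1 = -0.0512, i.e. -5.12%.

-5.12%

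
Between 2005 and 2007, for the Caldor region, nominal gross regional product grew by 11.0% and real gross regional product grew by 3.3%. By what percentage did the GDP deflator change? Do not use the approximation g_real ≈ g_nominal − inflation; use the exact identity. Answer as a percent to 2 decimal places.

(1 + g_nom) = (1 + g_real)(1 + π), so π = 1.1100 / 1.0330 − 1 = 0.07454.

7.45%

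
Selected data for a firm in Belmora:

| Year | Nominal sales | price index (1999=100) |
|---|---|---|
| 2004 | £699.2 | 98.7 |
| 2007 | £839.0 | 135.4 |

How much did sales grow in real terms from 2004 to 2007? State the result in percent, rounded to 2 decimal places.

Real sales 2004 = 699.2 / 0.987 = 708.41.
Real sales 2007 = 839.0 / 1.354 = 619.65.
Real growth = 619.65 / 708.41 − 1 = -0.1253.

-12.53%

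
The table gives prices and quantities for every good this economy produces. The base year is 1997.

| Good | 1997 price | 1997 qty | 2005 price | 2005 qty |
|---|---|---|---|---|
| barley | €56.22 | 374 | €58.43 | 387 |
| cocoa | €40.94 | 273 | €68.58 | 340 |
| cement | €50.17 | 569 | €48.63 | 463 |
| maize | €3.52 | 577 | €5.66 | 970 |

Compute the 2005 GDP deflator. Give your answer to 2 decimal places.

118.64

Nominal GDP 2005 = 58.43·387 + 68.58·340 + 48.63·463 + 5.66·970 = 73935.50.
Real GDP 2005 (at 1997 prices) = 56.22·387 + 40.94·340 + 50.17·463 + 3.52·970 = 62319.85.
Deflator = Nominal/Real × 100 = 73935.50/62319.85 × 100 = 118.639.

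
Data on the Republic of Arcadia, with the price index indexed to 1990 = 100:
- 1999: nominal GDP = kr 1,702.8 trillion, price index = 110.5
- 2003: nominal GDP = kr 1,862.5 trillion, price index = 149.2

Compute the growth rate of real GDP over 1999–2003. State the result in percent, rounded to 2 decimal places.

-18.99%

Real GDP 1999 = 1702.8 / 1.105 = 1541.00.
Real GDP 2003 = 1862.5 / 1.492 = 1248.32.
Real growth = 1248.32 / 1541.00 − 1 = -0.1899.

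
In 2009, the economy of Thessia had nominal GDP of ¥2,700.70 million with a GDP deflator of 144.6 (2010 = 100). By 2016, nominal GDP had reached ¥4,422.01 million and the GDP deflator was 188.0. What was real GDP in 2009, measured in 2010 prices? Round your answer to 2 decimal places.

Real GDP = Nominal / (GDP deflator/100) = 2700.70 / 1.446 = 1867.70.

¥1,867.70 million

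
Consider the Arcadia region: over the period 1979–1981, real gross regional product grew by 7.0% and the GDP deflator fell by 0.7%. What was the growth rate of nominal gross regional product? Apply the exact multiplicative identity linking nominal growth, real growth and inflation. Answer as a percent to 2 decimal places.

(1 + g_nom) = (1 + g_real)(1 + π) = 1.0700 × 0.9930 = 1.06251.

6.25%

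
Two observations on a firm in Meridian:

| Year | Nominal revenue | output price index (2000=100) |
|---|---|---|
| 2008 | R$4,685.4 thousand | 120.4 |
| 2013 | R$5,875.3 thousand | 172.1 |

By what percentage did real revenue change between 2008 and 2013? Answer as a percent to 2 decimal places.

-12.27%

Real revenue 2008 = 4685.4 / 1.204 = 3891.53.
Real revenue 2013 = 5875.3 / 1.721 = 3413.89.
Real growth = 3413.89 / 3891.53 − 1 = -0.1227.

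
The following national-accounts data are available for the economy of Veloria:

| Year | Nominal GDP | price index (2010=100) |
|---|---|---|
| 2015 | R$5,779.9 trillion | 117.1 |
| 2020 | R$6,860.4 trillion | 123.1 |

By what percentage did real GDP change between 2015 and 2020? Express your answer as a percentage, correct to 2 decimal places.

Deflate each year: 2015 → 5779.9/1.171 = 4935.87; 2020 → 6860.4/1.231 = 5573.03.
So real GDP changed by 5573.03/4935.87 − 1 = 0.1291, i.e. 12.91%.

12.91%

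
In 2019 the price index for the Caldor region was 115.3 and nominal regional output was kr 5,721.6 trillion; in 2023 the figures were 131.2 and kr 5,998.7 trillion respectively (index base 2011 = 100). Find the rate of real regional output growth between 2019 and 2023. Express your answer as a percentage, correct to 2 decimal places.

Deflate each year: 2019 → 5721.6/1.153 = 4962.36; 2023 → 5998.7/1.312 = 4572.18.
So real regional output changed by 4572.18/4962.36 − 1 = -0.0786, i.e. -7.86%.

-7.86%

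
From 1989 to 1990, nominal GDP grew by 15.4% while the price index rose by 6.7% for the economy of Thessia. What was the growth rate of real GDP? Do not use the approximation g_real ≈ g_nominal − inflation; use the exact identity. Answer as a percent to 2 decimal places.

8.15%

(1 + g_nom) = (1 + g_real)(1 + π), so g_real = 1.1540 / 1.0670 − 1 = 0.08154.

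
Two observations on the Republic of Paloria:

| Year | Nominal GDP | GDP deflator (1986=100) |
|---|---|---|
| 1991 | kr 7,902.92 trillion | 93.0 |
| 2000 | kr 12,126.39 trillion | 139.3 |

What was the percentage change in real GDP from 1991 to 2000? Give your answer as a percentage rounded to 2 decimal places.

Deflate each year: 1991 → 7902.92/0.930 = 8497.76; 2000 → 12126.39/1.393 = 8705.23.
So real GDP changed by 8705.23/8497.76 − 1 = 0.0244, i.e. 2.44%.

2.44%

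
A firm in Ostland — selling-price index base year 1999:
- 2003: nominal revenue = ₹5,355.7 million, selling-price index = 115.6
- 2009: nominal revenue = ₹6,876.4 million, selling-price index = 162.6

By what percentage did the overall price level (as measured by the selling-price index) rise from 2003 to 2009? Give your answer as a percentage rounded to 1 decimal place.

Price-level change = 162.6 / 115.6 − 1 = 0.4066.

40.7%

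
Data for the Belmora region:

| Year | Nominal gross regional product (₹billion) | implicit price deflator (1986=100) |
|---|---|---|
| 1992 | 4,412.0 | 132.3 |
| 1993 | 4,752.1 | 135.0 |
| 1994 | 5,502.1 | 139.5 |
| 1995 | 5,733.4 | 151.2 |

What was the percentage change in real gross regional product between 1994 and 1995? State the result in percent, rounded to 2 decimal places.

-3.86%

Real gross regional product 1994 = 5502.1/1.395 = 3944.16.
Real gross regional product 1995 = 5733.4/1.512 = 3791.93.
Change = 3791.93/3944.16 − 1 = -0.0386.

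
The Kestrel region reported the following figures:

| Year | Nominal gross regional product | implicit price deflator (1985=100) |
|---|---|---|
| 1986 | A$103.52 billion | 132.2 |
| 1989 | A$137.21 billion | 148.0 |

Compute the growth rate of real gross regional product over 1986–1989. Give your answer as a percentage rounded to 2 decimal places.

Deflate each year: 1986 → 103.52/1.322 = 78.31; 1989 → 137.21/1.480 = 92.71.
So real gross regional product changed by 92.71/78.31 − 1 = 0.1839, i.e. 18.39%.

18.39%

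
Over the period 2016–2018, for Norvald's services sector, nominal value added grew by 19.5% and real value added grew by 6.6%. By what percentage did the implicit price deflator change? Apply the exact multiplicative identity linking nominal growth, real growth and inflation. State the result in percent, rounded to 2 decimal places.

(1 + g_nom) = (1 + g_real)(1 + π), so π = 1.1950 / 1.0660 − 1 = 0.12101.

12.10%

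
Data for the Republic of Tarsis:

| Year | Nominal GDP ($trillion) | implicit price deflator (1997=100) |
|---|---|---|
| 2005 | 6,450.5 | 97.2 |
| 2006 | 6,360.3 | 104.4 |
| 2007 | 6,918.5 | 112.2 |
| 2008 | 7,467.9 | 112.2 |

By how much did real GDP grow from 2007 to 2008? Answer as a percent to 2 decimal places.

7.94%

Real GDP 2007 = 6918.5/1.122 = 6166.22.
Real GDP 2008 = 7467.9/1.122 = 6655.88.
Change = 6655.88/6166.22 − 1 = 0.0794.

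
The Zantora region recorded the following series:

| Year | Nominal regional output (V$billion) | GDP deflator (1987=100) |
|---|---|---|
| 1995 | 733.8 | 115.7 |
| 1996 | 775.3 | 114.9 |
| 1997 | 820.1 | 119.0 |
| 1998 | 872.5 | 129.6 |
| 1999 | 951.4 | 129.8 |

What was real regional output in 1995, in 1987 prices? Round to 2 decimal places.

Real regional output 1995 = 733.8 / 1.157 = 634.23.

V$634.23 billion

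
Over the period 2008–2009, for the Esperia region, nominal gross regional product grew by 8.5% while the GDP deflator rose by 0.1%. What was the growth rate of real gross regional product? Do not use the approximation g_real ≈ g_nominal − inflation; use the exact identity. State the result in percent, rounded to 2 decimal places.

(1 + g_nom) = (1 + g_real)(1 + π), so g_real = 1.0850 / 1.0010 − 1 = 0.08392.

8.39%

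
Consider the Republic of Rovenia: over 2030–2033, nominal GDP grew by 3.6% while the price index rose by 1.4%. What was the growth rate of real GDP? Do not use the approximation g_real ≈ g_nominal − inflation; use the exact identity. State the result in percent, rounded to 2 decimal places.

2.17%

(1 + g_nom) = (1 + g_real)(1 + π), so g_real = 1.0360 / 1.0140 − 1 = 0.02170.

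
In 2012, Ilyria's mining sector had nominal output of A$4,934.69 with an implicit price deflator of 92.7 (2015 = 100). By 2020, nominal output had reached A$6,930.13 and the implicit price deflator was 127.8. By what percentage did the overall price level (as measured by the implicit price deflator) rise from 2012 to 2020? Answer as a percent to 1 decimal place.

Price-level change = 127.8 / 92.7 − 1 = 0.3786.

37.9%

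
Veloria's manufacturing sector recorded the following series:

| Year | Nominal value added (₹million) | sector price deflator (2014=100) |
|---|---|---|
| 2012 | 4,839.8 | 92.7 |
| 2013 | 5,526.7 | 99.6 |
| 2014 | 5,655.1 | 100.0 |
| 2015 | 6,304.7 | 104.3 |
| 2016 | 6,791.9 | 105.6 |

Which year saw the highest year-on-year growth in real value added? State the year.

2013: real = 5526.7/0.996 = 5548.90; growth vs 2012 (5220.93) = 6.28%.
2014: real = 5655.1/1.000 = 5655.10; growth vs 2013 (5548.90) = 1.91%.
2015: real = 6304.7/1.043 = 6044.77; growth vs 2014 (5655.10) = 6.89%.
2016: real = 6791.9/1.056 = 6431.72; growth vs 2015 (6044.77) = 6.40%.

2015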